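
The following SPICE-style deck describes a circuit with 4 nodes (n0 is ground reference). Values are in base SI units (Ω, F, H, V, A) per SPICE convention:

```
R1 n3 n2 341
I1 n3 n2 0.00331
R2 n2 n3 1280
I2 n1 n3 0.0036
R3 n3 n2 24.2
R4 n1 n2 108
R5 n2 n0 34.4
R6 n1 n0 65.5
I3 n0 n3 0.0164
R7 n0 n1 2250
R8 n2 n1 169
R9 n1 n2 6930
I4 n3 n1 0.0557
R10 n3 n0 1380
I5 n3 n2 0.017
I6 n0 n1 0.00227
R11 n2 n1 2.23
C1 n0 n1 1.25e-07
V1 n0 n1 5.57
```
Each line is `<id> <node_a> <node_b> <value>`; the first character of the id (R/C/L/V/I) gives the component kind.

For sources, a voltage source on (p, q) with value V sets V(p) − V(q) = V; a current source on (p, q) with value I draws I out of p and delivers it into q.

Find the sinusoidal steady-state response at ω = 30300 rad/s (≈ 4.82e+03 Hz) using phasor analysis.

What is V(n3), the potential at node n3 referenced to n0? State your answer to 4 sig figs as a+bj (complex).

MNA unknowns: 3 node voltages V₁..V_3 plus 1 source current (V1)
R1: Y=0.002933+0.000j on G[3,2]
I1: z[3]−=0.00331, z[2]+=0.00331
R2: Y=0.0007813+0.000j on G[2,3]
I2: z[1]−=0.0036, z[3]+=0.0036
R3: Y=0.04132+0.000j on G[3,2]
R4: Y=0.009259+0.000j on G[1,2]
R5: Y=0.02907+0.000j on G[2,0]
R6: Y=0.01527+0.000j on G[1,0]
I3: z[0]−=0.0164, z[3]+=0.0164
R7: Y=0.0004444+0.000j on G[0,1]
R8: Y=0.005917+0.000j on G[2,1]
R9: Y=0.0001443+0.000j on G[1,2]
I4: z[3]−=0.0557, z[1]+=0.0557
R10: Y=0.0007246+0.000j on G[3,0]
I5: z[3]−=0.017, z[2]+=0.017
I6: z[0]−=0.00227, z[1]+=0.00227
R11: Y=0.4484+0.000j on G[2,1]
C1: Y=0.000+0.003787j on G[0,1]
V1: row V0−V1=5.57, i_V1 at 0,1
solve → V1=-5.570+0.000j, V2=-5.304+0.000j, V3=-6.444+0.000j
aux → i_V1=-0.2651-0.02110j

-6.444+0.000j V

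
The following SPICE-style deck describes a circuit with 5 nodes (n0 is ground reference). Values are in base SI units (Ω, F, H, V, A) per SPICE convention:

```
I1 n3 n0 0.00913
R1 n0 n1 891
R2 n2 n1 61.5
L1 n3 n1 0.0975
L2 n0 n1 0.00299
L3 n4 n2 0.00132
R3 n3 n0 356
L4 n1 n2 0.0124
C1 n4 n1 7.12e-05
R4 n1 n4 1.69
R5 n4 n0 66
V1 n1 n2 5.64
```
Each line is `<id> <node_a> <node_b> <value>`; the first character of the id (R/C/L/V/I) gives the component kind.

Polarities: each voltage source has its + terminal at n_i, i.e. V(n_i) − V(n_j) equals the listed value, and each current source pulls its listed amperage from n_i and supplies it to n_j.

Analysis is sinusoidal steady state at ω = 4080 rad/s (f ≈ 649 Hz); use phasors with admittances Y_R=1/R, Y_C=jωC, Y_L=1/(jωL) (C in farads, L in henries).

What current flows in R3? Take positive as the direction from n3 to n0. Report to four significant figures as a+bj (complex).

Apply KCL at each of the 4 non-ground nodes and solve the resulting linear system.
Node n1: branches {R1, R2, L1, L2, L4, C1, R4, V1} → V_1 = 0.2201-0.1467j
Node n2: branches {R2, L3, L4, V1} → V_2 = -5.420-0.1467j
Node n3: branches {I1, L1, R3} → V_3 = -1.780-1.790j
Node n4: branches {L3, C1, R4, R5} → V_4 = 0.5048+1.533j
Source currents: i(V1)=-0.4037+1.212j

-0.005000-0.005028j A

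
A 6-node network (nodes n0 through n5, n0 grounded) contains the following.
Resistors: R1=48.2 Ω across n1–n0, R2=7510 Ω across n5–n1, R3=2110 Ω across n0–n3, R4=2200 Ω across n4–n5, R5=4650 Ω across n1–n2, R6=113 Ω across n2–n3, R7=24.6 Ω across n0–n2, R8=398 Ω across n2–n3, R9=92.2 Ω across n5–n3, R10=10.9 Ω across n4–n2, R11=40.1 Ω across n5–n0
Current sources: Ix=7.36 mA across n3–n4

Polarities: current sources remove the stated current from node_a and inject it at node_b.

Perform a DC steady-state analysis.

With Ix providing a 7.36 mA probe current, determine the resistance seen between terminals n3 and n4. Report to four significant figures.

R_eq = 65.69 Ω

Element admittances at DC:
  Y(R1) = 0.02075 S between n1,n0
  Y(R2) = 0.0001332 S between n5,n1
  Y(R3) = 0.0004739 S between n0,n3
  Y(R4) = 0.0004545 S between n4,n5
  Y(R5) = 0.0002151 S between n1,n2
  Y(R6) = 0.008850 S between n2,n3
  Y(R7) = 0.04065 S between n0,n2
  Y(R8) = 0.002513 S between n2,n3
  Y(R9) = 0.01085 S between n5,n3
  Y(R10) = 0.09174 S between n4,n2
  Y(R11) = 0.02494 S between n5,n0
  Ix: injects 0.00736 A into n4 (from n3)
Assemble and solve the 5×5 MNA system:
  V(n1)=3.439e-05  V(n2)=0.06494  V(n3)=-0.3395  V(n4)=0.1440  V(n5)=-0.09944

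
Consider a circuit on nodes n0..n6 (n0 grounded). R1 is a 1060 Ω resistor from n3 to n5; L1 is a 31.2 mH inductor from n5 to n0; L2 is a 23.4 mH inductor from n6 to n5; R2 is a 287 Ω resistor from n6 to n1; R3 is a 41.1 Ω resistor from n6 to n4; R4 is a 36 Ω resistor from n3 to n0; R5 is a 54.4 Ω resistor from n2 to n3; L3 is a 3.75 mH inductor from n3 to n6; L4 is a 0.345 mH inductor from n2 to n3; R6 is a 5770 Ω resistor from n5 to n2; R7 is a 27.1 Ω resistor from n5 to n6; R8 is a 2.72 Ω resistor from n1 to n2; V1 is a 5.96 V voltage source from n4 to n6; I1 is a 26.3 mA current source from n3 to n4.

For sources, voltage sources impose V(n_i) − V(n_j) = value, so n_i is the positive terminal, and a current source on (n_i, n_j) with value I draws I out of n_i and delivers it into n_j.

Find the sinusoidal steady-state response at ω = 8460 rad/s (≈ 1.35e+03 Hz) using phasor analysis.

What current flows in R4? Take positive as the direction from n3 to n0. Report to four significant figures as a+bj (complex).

-0.002628-0.0001929j A

Apply KCL at each of the 6 non-ground nodes and solve the resulting linear system.
Node n1: branches {R2, R8} → V_1 = -0.1012+0.001589j
Node n2: branches {R5, L4, R6, R8} → V_2 = -0.1023-0.005309j
Node n3: branches {R1, R4, R5, L3, L4, I1} → V_3 = -0.09462-0.006945j
Node n4: branches {R3, V1, I1} → V_4 = 5.977+0.7294j
Node n5: branches {R1, L1, L2, R6, R7} → V_5 = -0.05092+0.6937j
Node n6: branches {L2, R2, R3, L3, R7, V1} → V_6 = 0.01677+0.7294j
Source currents: i(V1)=-0.1187+0.000j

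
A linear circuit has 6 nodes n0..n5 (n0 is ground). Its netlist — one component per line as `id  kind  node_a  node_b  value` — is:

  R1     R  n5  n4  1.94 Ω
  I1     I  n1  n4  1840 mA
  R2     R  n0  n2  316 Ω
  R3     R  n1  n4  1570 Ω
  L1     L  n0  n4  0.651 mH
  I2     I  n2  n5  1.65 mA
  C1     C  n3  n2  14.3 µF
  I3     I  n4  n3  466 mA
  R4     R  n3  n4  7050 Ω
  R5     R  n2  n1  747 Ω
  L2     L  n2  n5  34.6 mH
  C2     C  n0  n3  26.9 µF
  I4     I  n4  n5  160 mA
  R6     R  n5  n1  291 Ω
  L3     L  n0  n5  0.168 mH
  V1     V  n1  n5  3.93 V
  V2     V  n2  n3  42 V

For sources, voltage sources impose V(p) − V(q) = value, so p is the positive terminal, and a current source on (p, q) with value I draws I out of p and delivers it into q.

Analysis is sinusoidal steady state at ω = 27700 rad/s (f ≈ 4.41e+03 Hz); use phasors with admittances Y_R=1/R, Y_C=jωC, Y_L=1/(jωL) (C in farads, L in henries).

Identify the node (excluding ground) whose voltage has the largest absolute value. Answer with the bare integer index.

Apply KCL at each of the 5 non-ground nodes and solve the resulting linear system.
Node n1: branches {I1, R3, R5, R6, V1} → V_1 = 3.574-1.571j
Node n2: branches {R2, I2, C1, R5, L2, V2} → V_2 = 42.06-0.3741j
Node n3: branches {C1, I3, R4, C2, V2} → V_3 = 0.05865-0.3741j
Node n4: branches {R1, I1, R3, L1, I3, R4, I4} → V_4 = 2.145-1.340j
Node n5: branches {R1, I2, L2, I4, R6, L3, V1} → V_5 = -0.3557-1.571j
Source currents: i(V1)=-1.803+0.001749j, i(V2)=-0.1875-16.59j

2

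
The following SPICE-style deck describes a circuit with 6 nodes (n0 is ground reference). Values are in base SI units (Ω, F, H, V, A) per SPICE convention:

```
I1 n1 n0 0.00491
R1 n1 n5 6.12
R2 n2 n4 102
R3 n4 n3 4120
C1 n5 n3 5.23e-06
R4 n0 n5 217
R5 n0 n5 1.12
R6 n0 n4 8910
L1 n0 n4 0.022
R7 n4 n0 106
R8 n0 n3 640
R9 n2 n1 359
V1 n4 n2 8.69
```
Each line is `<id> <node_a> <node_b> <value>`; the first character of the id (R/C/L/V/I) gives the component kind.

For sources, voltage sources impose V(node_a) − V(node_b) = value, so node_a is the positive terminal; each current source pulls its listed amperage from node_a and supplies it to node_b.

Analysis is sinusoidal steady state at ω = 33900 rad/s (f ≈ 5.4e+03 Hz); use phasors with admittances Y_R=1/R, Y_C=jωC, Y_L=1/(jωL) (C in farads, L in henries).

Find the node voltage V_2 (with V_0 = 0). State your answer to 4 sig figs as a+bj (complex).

-6.824+0.1998j V

Element admittances at ω=33900 rad/s:
  I1: injects 0.00491 A into n0 (from n1)
  Y(R1) = 0.1634+0.000j S between n1,n5
  Y(R2) = 0.009804+0.000j S between n2,n4
  Y(R3) = 0.0002427+0.000j S between n4,n3
  Y(C1) = 0.000+0.1773j S between n5,n3
  Y(R4) = 0.004608+0.000j S between n0,n5
  Y(R5) = 0.8929+0.000j S between n0,n5
  Y(R6) = 0.0001122+0.000j S between n0,n4
  Y(L1) = 0.000-0.001341j S between n0,n4
  Y(R7) = 0.009434+0.000j S between n4,n0
  Y(R8) = 0.001563+0.000j S between n0,n3
  Y(R9) = 0.002786+0.000j S between n2,n1
  V1: constraint V(n4)−V(n2) = 8.69
Assemble and solve the 6×6 MNA system:
  V(n1)=-0.1691+0.004004j  V(n2)=-6.824+0.1998j  V(n3)=-0.02528-0.002146j  V(n4)=1.866+0.1998j  V(n5)=-0.02557+0.0006660j
  i(V1)=-0.1037+0.0005454j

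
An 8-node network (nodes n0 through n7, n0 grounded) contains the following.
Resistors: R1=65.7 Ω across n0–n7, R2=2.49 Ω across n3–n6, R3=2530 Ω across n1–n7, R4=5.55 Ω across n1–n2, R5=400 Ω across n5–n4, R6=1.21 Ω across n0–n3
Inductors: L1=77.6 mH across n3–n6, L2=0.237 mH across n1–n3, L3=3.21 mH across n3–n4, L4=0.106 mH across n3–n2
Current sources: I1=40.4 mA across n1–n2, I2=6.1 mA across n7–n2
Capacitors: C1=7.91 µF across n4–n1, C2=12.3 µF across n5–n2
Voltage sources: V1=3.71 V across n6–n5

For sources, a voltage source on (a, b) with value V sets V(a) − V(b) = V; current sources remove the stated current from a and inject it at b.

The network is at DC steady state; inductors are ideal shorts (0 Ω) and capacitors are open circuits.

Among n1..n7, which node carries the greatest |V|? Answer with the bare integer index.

5

Element admittances at DC:
  Y(R1) = 0.01522 S between n0,n7
  L1: short n3↔n6 (DC inductor)
  Y(R2) = 0.4016 S between n3,n6
  I1: injects 0.0404 A into n2 (from n1)
  L2: short n1↔n3 (DC inductor)
  L3: short n3↔n4 (DC inductor)
  I2: injects 0.0061 A into n2 (from n7)
  Y(R3) = 0.0003953 S between n1,n7
  Y(R4) = 0.1802 S between n1,n2
  Y(C1) = 0.000 S between n4,n1
  L4: short n3↔n2 (DC inductor)
  Y(R5) = 0.002500 S between n5,n4
  Y(C2) = 0.000 S between n5,n2
  Y(R6) = 0.8264 S between n0,n3
  V1: constraint V(n6)−V(n5) = 3.71
Assemble and solve the 12×12 MNA system:
  V(n1)=0.007191  V(n2)=0.007191  V(n3)=0.007191  V(n4)=0.007191  V(n5)=-3.703  V(n6)=0.007191  V(n7)=-0.3904
  i(L1)=-0.009275  i(L2)=-0.04056  i(L3)=0.009275  i(L4)=-0.04650  i(V1)=-0.009275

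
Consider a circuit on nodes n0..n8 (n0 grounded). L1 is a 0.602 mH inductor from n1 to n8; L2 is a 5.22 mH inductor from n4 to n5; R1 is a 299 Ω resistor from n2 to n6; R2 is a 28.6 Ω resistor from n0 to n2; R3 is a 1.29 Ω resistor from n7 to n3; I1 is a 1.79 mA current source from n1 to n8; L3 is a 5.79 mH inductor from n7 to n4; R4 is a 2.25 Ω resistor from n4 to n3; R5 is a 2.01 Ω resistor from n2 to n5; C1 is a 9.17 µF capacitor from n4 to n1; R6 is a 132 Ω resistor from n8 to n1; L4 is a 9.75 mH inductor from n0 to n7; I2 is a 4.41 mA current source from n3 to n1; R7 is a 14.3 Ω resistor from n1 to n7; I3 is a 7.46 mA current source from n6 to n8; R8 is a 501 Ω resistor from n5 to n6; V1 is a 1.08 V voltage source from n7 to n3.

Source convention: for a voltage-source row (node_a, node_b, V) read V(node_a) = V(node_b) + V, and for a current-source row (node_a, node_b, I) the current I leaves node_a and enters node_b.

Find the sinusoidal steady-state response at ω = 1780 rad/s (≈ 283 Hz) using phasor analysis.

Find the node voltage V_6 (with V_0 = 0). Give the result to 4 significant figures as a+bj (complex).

-2.071+0.3311j V

Element admittances at ω=1780 rad/s:
  Y(L1) = 0.000-0.9332j S between n1,n8
  Y(L2) = 0.000-0.1076j S between n4,n5
  Y(R1) = 0.003344+0.000j S between n2,n6
  Y(R2) = 0.03497+0.000j S between n0,n2
  Y(R3) = 0.7752+0.000j S between n7,n3
  I1: injects 0.00179 A into n8 (from n1)
  Y(L3) = 0.000-0.09703j S between n7,n4
  Y(R4) = 0.4444+0.000j S between n4,n3
  Y(R5) = 0.4975+0.000j S between n2,n5
  Y(C1) = 0.000+0.01632j S between n4,n1
  Y(R6) = 0.007576+0.000j S between n8,n1
  Y(L4) = 0.000-0.05762j S between n0,n7
  I2: injects 0.00441 A into n1 (from n3)
  Y(R7) = 0.06993+0.000j S between n1,n7
  I3: injects 0.00746 A into n8 (from n6)
  Y(R8) = 0.001996+0.000j S between n5,n6
  V1: constraint V(n7)−V(n3) = 1.08
Assemble and solve the 9×9 MNA system:
  V(n1)=0.3497+0.1320j  V(n2)=-0.6608+0.3227j  V(n3)=-0.8842+0.4010j  V(n4)=-0.8026+0.2000j  V(n5)=-0.6978+0.3453j  V(n6)=-2.071+0.3311j  V(n7)=0.1958+0.4010j  V(n8)=0.3498+0.1419j
  i(V1)=-0.8691+0.08935j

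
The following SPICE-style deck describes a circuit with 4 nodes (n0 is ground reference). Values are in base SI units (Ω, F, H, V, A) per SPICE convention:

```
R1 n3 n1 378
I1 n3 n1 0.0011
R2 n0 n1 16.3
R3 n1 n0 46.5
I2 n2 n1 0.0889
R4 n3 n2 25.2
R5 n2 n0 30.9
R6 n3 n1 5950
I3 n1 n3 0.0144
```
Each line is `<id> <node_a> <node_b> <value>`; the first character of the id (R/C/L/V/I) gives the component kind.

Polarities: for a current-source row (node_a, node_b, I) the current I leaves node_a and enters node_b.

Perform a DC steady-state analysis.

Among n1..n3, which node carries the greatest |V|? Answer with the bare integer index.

2

Element admittances at DC:
  Y(R1) = 0.002646 S between n3,n1
  I1: injects 0.0011 A into n1 (from n3)
  Y(R2) = 0.06135 S between n0,n1
  Y(R3) = 0.02151 S between n1,n0
  I2: injects 0.0889 A into n1 (from n2)
  Y(R4) = 0.03968 S between n3,n2
  Y(R5) = 0.03236 S between n2,n0
  Y(R6) = 0.0001681 S between n3,n1
  I3: injects 0.0144 A into n3 (from n1)
Assemble and solve the 3×3 MNA system:
  V(n1)=0.8294  V(n2)=-2.124  V(n3)=-1.615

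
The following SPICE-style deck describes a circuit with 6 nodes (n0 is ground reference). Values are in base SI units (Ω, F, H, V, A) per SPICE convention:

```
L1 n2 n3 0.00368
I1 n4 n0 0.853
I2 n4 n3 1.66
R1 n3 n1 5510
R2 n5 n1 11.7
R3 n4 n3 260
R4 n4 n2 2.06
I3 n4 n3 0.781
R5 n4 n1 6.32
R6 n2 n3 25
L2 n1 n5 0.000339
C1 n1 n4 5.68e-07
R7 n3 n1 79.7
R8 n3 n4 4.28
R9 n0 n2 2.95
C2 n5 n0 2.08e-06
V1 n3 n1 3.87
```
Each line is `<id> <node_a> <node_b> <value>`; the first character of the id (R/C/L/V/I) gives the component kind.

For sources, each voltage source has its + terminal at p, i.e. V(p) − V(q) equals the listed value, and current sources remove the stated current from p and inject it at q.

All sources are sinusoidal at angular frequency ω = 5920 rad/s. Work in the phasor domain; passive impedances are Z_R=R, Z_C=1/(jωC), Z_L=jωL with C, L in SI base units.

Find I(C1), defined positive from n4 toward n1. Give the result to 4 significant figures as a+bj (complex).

0.001666-0.01102j A

Apply KCL at each of the 5 non-ground nodes and solve the resulting linear system.
Node n1: branches {R1, R2, R5, L2, C1, R7, V1} → V_1 = -1.427+0.9748j
Node n2: branches {L1, R4, R6, R9} → V_2 = -2.480+0.05297j
Node n3: branches {L1, I2, R1, R3, I3, R6, R7, R8, V1} → V_3 = 2.443+0.9748j
Node n4: branches {I1, I2, R3, R4, I3, R5, C1, R8} → V_4 = -4.704+0.4795j
Node n5: branches {R2, L2, C2} → V_5 = -1.458+1.005j
Source currents: i(V1)=0.4552+0.07144j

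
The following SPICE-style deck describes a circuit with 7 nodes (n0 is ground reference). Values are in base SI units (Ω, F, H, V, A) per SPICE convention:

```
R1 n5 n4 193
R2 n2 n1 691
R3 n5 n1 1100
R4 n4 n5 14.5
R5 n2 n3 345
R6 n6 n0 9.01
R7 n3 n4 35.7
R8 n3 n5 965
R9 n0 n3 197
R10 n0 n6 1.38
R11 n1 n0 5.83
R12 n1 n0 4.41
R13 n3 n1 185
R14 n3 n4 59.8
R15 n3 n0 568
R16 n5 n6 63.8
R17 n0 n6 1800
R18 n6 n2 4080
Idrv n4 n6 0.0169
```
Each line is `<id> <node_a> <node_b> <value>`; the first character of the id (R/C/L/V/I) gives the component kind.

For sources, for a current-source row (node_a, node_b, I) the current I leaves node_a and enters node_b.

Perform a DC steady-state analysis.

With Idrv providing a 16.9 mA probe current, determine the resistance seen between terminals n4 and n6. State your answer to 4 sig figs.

R_eq = 42.38 Ω

MNA unknowns: 6 node voltages V₁..V_6
R1: Y=0.005181 on G[5,4]
R2: Y=0.001447 on G[2,1]
R3: Y=0.0009091 on G[5,1]
R4: Y=0.06897 on G[4,5]
R5: Y=0.002899 on G[2,3]
R6: Y=0.1110 on G[6,0]
R7: Y=0.02801 on G[3,4]
R8: Y=0.001036 on G[3,5]
R9: Y=0.005076 on G[0,3]
R10: Y=0.7246 on G[0,6]
R11: Y=0.1715 on G[1,0]
R12: Y=0.2268 on G[1,0]
R13: Y=0.005405 on G[3,1]
R14: Y=0.01672 on G[3,4]
R15: Y=0.001761 on G[3,0]
R16: Y=0.01567 on G[5,6]
R17: Y=0.0005556 on G[0,6]
R18: Y=0.0002451 on G[6,2]
Idrv: z[4]−=0.0169, z[6]+=0.0169
solve → V1=-0.009804, V2=-0.3476, V3=-0.5465, V4=-0.7071, V5=-0.5760, V6=0.009138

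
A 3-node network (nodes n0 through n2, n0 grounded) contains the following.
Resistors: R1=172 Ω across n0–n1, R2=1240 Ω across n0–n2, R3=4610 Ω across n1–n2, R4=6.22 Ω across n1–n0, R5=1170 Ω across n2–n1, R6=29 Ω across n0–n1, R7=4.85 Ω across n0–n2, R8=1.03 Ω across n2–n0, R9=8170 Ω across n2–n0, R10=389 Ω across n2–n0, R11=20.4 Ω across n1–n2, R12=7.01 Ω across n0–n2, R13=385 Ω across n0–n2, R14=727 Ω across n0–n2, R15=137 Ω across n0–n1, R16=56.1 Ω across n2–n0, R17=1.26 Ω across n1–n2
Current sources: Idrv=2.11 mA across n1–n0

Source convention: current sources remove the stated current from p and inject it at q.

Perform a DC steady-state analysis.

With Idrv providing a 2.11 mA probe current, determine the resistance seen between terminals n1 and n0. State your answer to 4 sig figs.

Apply KCL at each of the 2 non-ground nodes and solve the resulting linear system.
Node n1: branches {R1, R3, R4, R5, R6, R11, R15, R17, Idrv} → V_1 = -0.002903
Node n2: branches {R2, R3, R5, R7, R8, R9, R10, R11, R12, R13, R14, R16, R17} → V_2 = -0.001119

R_eq = 1.376 Ω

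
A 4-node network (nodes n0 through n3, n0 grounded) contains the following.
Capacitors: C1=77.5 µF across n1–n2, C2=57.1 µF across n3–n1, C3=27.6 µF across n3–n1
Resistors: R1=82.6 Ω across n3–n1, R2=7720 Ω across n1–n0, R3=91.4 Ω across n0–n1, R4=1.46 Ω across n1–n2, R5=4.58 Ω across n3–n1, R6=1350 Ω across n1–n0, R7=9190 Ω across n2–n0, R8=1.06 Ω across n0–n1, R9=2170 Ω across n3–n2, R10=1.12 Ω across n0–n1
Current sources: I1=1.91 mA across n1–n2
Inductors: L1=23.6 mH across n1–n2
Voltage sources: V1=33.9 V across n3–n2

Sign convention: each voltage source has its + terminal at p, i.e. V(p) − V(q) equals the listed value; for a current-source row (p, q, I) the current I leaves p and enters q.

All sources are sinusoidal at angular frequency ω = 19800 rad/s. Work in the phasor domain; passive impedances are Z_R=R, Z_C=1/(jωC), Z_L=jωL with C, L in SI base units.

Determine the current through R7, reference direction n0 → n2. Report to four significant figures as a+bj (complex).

Element admittances at ω=19800 rad/s:
  Y(C1) = 0.000+1.534j S between n1,n2
  Y(R1) = 0.01211+0.000j S between n3,n1
  Y(R2) = 0.0001295+0.000j S between n1,n0
  Y(R3) = 0.01094+0.000j S between n0,n1
  Y(R4) = 0.6849+0.000j S between n1,n2
  I1: injects 0.00191 A into n2 (from n1)
  Y(C2) = 0.000+1.131j S between n3,n1
  Y(R5) = 0.2183+0.000j S between n3,n1
  Y(L1) = 0.000-0.002140j S between n1,n2
  Y(R6) = 0.0007407+0.000j S between n1,n0
  Y(R7) = 0.0001088+0.000j S between n2,n0
  Y(R8) = 0.9434+0.000j S between n0,n1
  Y(R9) = 0.0004608+0.000j S between n3,n2
  Y(C3) = 0.000+0.5465j S between n3,n1
  Y(R10) = 0.8929+0.000j S between n0,n1
  V1: constraint V(n3)−V(n2) = 33.9
Assemble and solve the 4×4 MNA system:
  V(n1)=0.001002+0.0001426j  V(n2)=-17.02-2.422j  V(n3)=16.88-2.422j
  i(V1)=-7.967-27.75j

0.001852+0.0002636j A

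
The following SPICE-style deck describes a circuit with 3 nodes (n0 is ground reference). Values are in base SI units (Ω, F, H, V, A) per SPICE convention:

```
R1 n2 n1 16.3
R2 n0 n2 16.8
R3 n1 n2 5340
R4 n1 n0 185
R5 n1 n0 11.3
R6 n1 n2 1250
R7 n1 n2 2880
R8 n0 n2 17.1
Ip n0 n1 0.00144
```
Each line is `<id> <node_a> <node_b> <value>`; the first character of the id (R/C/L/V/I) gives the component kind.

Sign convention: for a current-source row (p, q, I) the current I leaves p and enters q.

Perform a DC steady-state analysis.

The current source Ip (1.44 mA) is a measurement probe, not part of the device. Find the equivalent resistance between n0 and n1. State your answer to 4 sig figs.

R_eq = 7.416 Ω

Element admittances at DC:
  Y(R1) = 0.06135 S between n2,n1
  Y(R2) = 0.05952 S between n0,n2
  Y(R3) = 0.0001873 S between n1,n2
  Y(R4) = 0.005405 S between n1,n0
  Y(R5) = 0.08850 S between n1,n0
  Y(R6) = 0.0008000 S between n1,n2
  Y(R7) = 0.0003472 S between n1,n2
  Y(R8) = 0.05848 S between n0,n2
  Ip: injects 0.00144 A into n1 (from n0)
Assemble and solve the 2×2 MNA system:
  V(n1)=0.01068  V(n2)=0.003705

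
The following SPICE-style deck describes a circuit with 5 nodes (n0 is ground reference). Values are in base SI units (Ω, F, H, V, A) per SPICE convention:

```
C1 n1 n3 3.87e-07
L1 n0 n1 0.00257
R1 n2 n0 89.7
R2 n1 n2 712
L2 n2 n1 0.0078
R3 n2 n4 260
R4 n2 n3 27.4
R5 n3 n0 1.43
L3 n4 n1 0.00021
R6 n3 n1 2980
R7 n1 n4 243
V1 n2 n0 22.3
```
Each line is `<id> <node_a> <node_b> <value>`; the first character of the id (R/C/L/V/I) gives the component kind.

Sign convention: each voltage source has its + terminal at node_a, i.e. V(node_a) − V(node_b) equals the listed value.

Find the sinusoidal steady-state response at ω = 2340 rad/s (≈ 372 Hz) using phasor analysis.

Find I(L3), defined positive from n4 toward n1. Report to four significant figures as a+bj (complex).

0.06440-0.001762j A

Apply KCL at each of the 4 non-ground nodes and solve the resulting linear system.
Node n1: branches {C1, L1, R2, L2, L3, R6, R7} → V_1 = 5.555+0.3925j
Node n2: branches {R1, R2, L2, R3, R4, V1} → V_2 = 22.30+0.000j
Node n3: branches {C1, R4, R5, R6} → V_3 = 1.108+0.005650j
Node n4: branches {R3, L3, R7} → V_4 = 5.556+0.4242j
Source currents: i(V1)=-1.088+0.9198j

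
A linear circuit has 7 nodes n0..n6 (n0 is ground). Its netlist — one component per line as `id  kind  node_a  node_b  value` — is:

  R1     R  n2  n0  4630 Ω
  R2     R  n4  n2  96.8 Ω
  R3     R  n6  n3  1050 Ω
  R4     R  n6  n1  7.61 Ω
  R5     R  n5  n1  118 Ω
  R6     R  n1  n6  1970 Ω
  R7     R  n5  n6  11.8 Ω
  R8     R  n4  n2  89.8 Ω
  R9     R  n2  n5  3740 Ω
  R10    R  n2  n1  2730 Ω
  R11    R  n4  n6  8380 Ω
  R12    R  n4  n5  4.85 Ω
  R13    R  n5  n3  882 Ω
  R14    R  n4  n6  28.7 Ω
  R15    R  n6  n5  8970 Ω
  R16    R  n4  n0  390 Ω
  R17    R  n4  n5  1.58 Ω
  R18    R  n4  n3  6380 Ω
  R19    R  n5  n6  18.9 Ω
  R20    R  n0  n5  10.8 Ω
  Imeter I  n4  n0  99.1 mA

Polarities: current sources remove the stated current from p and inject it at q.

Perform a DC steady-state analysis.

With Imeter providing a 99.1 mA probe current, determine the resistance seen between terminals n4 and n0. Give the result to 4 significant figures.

R_eq = 11.57 Ω

Element admittances at DC:
  Y(R1) = 0.0002160 S between n2,n0
  Y(R2) = 0.01033 S between n4,n2
  Y(R3) = 0.0009524 S between n6,n3
  Y(R4) = 0.1314 S between n6,n1
  Y(R5) = 0.008475 S between n5,n1
  Y(R6) = 0.0005076 S between n1,n6
  Y(R7) = 0.08475 S between n5,n6
  Y(R8) = 0.01114 S between n4,n2
  Y(R9) = 0.0002674 S between n2,n5
  Y(R10) = 0.0003663 S between n2,n1
  Y(R11) = 0.0001193 S between n4,n6
  Y(R12) = 0.2062 S between n4,n5
  Y(R13) = 0.001134 S between n5,n3
  Y(R14) = 0.03484 S between n4,n6
  Y(R15) = 0.0001115 S between n6,n5
  Y(R16) = 0.002564 S between n4,n0
  Y(R17) = 0.6329 S between n4,n5
  Y(R18) = 0.0001567 S between n4,n3
  Y(R19) = 0.05291 S between n5,n6
  Y(R20) = 0.09259 S between n0,n5
  Imeter: injects 0.0991 A into n0 (from n4)
Assemble and solve the 6×6 MNA system:
  V(n1)=-1.056  V(n2)=-1.133  V(n3)=-1.053  V(n4)=-1.146  V(n5)=-1.036  V(n6)=-1.057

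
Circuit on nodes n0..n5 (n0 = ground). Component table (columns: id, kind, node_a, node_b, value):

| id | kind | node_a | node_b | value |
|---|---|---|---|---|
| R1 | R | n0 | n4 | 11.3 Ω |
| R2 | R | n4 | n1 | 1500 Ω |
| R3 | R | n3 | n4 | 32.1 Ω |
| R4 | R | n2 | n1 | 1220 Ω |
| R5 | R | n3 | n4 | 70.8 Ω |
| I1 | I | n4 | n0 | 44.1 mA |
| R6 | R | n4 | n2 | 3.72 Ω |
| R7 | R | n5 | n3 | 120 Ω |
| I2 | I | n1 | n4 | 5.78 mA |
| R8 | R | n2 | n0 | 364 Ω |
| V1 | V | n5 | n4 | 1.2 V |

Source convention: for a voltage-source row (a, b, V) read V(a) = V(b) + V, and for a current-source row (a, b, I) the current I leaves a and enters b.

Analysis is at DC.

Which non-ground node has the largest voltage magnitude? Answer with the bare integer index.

1

MNA unknowns: 5 node voltages V₁..V_5 plus 1 source current (V1)
R1: Y=0.08850 on G[0,4]
R2: Y=0.0006667 on G[4,1]
R3: Y=0.03115 on G[3,4]
R4: Y=0.0008197 on G[2,1]
R5: Y=0.01412 on G[3,4]
I1: z[4]−=0.0441, z[0]+=0.0441
R6: Y=0.2688 on G[4,2]
R7: Y=0.008333 on G[5,3]
I2: z[1]−=0.00578, z[4]+=0.00578
R8: Y=0.002747 on G[2,0]
V1: row V5−V4=1.2, i_V1 at 5,4
solve → V1=-4.376, V2=-0.4900, V3=-0.2966, V4=-0.4831, V5=0.7169
aux → i_V1=-0.008446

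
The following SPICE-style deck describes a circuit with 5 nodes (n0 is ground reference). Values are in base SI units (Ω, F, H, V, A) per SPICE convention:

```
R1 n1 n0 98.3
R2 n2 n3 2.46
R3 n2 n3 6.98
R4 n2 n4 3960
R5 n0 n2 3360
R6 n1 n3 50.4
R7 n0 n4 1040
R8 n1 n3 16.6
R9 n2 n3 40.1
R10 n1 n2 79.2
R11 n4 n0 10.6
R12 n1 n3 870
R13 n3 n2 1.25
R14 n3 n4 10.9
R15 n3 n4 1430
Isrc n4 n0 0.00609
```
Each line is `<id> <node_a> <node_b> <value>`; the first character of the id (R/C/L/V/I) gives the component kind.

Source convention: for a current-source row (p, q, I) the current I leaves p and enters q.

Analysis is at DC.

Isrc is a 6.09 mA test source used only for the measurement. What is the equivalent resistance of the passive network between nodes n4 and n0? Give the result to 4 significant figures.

Element admittances at DC:
  Y(R1) = 0.01017 S between n1,n0
  Y(R2) = 0.4065 S between n2,n3
  Y(R3) = 0.1433 S between n2,n3
  Y(R4) = 0.0002525 S between n2,n4
  Y(R5) = 0.0002976 S between n0,n2
  Y(R6) = 0.01984 S between n1,n3
  Y(R7) = 0.0009615 S between n0,n4
  Y(R8) = 0.06024 S between n1,n3
  Y(R9) = 0.02494 S between n2,n3
  Y(R10) = 0.01263 S between n1,n2
  Y(R11) = 0.09434 S between n4,n0
  Y(R12) = 0.001149 S between n1,n3
  Y(R13) = 0.8000 S between n3,n2
  Y(R14) = 0.09174 S between n3,n4
  Y(R15) = 0.0006993 S between n3,n4
  Isrc: injects 0.00609 A into n0 (from n4)
Assemble and solve the 4×4 MNA system:
  V(n1)=-0.04797  V(n2)=-0.05312  V(n3)=-0.05318  V(n4)=-0.05862

R_eq = 9.625 Ω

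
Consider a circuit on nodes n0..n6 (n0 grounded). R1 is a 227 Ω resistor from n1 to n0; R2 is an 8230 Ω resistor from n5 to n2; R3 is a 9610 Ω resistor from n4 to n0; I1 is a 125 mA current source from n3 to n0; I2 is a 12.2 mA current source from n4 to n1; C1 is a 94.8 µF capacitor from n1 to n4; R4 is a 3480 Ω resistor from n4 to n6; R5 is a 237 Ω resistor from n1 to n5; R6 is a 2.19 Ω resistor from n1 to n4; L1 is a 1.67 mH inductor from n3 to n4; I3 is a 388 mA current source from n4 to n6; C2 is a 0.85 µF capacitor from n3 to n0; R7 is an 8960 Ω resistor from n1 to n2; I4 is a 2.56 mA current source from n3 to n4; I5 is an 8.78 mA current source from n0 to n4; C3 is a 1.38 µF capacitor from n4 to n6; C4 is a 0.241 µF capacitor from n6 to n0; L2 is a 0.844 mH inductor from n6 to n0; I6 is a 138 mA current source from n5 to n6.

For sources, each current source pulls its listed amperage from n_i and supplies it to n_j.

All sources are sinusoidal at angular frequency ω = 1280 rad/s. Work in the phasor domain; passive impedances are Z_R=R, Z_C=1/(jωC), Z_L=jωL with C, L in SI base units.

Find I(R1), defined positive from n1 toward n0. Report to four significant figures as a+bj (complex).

MNA unknowns: 6 node voltages V₁..V_6
R1: Y=0.004405+0.000j on G[1,0]
R2: Y=0.0001215+0.000j on G[5,2]
R3: Y=0.0001041+0.000j on G[4,0]
I1: z[3]−=0.125, z[0]+=0.125
I2: z[4]−=0.0122, z[1]+=0.0122
C1: Y=0.000+0.1213j on G[1,4]
R4: Y=0.0002874+0.000j on G[4,6]
R5: Y=0.004219+0.000j on G[1,5]
R6: Y=0.4566+0.000j on G[1,4]
L1: Y=0.000-0.4678j on G[3,4]
I3: z[4]−=0.388, z[6]+=0.388
C2: Y=0.000+0.001088j on G[3,0]
R7: Y=0.0001116+0.000j on G[1,2]
I4: z[3]−=0.00256, z[4]+=0.00256
I5: z[0]−=0.00878, z[4]+=0.00878
C3: Y=0.000+0.001766j on G[4,6]
C4: Y=0.000+0.0003085j on G[6,0]
L2: Y=0.000-0.9257j on G[6,0]
I6: z[5]−=0.138, z[6]+=0.138
solve → V1=-98.50+58.99j, V2=-115.3+58.99j, V3=-99.22+59.56j, V4=-98.99+59.69j, V5=-130.8+58.99j, V6=0.1709+0.4245j

-0.4339+0.2599j A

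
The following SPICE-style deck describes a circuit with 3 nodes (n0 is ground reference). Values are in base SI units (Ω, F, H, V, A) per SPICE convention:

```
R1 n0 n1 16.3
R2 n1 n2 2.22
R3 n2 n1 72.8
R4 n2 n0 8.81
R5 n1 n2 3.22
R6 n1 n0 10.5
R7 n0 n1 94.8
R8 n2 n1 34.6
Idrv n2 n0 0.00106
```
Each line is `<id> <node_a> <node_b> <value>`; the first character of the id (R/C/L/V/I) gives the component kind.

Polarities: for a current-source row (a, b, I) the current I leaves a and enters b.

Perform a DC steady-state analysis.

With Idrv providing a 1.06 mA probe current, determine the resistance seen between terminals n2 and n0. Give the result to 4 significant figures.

R_eq = 3.970 Ω

MNA unknowns: 2 node voltages V₁..V_2
R1: Y=0.06135 on G[0,1]
R2: Y=0.4505 on G[1,2]
R3: Y=0.01374 on G[2,1]
R4: Y=0.1135 on G[2,0]
R5: Y=0.3106 on G[1,2]
R6: Y=0.09524 on G[1,0]
R7: Y=0.01055 on G[0,1]
R8: Y=0.02890 on G[2,1]
Idrv: z[2]−=0.00106, z[0]+=0.00106
solve → V1=-0.003484, V2=-0.004209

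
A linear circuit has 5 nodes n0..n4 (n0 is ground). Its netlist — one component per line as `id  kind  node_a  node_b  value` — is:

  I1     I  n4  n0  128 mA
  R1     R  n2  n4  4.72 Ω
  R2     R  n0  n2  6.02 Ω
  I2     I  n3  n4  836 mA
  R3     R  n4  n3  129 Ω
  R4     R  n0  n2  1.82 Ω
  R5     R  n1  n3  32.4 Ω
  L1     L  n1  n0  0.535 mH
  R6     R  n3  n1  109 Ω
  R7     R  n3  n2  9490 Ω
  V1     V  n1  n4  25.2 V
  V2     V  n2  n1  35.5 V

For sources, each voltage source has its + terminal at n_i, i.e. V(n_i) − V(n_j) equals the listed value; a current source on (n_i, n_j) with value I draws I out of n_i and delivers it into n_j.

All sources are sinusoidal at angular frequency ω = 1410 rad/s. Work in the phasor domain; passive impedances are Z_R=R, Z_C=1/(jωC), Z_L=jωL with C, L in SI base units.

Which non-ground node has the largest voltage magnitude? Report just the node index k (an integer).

4

Apply KCL at each of the 4 non-ground nodes and solve the resulting linear system.
Node n1: branches {R5, L1, R6, V1, V2} → V_1 = -8.050-14.91j
Node n2: branches {R1, R2, R4, R7, V2} → V_2 = 27.45-14.91j
Node n3: branches {I2, R3, R5, R6, R7} → V_3 = -29.51-14.91j
Node n4: branches {I1, R1, I2, R3, V1} → V_4 = -33.25-14.91j
Source currents: i(V1)=-13.60+0.000j, i(V2)=-32.51+10.67j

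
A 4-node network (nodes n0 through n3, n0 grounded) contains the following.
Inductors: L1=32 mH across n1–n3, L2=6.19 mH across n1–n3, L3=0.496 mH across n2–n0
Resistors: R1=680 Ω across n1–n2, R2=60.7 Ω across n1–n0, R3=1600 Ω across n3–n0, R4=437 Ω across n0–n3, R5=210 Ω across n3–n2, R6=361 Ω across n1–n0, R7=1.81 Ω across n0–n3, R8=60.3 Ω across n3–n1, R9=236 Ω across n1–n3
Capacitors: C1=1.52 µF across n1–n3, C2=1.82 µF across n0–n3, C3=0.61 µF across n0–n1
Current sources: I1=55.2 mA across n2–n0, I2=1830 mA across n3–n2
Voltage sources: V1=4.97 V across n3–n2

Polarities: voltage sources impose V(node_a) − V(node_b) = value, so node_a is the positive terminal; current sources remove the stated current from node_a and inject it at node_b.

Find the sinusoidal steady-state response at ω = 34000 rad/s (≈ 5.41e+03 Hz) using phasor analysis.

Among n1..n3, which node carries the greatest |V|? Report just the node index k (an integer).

Apply KCL at each of the 3 non-ground nodes and solve the resulting linear system.
Node n1: branches {L1, R1, R2, L2, C1, R6, R8, R9, C3} → V_1 = -0.08398-0.2634j
Node n2: branches {R1, L3, R5, I1, I2, V1} → V_2 = -5.079-0.5179j
Node n3: branches {L1, L2, C1, R3, R4, C2, R5, R7, R8, I2, R9, V1} → V_3 = -0.1087-0.5179j
Source currents: i(V1)=-1.837+0.3008j

2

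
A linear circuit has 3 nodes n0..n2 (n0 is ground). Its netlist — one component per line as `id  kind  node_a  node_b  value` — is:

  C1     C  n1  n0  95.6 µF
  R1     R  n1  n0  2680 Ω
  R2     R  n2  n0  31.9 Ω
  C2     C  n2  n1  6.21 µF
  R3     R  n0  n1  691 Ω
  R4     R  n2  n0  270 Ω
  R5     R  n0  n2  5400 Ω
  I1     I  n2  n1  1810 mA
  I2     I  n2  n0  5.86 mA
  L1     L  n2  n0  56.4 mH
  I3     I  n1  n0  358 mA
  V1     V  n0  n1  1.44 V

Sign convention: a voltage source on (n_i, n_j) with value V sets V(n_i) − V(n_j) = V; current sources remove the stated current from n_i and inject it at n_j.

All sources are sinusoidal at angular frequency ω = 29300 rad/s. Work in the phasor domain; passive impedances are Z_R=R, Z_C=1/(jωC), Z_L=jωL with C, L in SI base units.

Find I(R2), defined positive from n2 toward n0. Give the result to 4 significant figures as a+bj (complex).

MNA unknowns: 2 node voltages V₁..V_2 plus 1 source current (V1)
C1: Y=0.000+2.801j on G[1,0]
R1: Y=0.0003731+0.000j on G[1,0]
R2: Y=0.03135+0.000j on G[2,0]
C2: Y=0.000+0.1820j on G[2,1]
R3: Y=0.001447+0.000j on G[0,1]
R4: Y=0.003704+0.000j on G[2,0]
R5: Y=0.0001852+0.000j on G[0,2]
I1: z[2]−=1.81, z[1]+=1.81
I2: z[2]−=0.00586, z[0]+=0.00586
L1: Y=0.000-0.0006051j on G[2,0]
I3: z[1]−=0.358, z[0]+=0.358
V1: row V0−V1=1.44, i_V1 at 0,1
solve → V1=-1.440+0.000j, V2=-3.267+9.378j
aux → i_V1=0.2518-3.701j

-0.1024+0.2940j A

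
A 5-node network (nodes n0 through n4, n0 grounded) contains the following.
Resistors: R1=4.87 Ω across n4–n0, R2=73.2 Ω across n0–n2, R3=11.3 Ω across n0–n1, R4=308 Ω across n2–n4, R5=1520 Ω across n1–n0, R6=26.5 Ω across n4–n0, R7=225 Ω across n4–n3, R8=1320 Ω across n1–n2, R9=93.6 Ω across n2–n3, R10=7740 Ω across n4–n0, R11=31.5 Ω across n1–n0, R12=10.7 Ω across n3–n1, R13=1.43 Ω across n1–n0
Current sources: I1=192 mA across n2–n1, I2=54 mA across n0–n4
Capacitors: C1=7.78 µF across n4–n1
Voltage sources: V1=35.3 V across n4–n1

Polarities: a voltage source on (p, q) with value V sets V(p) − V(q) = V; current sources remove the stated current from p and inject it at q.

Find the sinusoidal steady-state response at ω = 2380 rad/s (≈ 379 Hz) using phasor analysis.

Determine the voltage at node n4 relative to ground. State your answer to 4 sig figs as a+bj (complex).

Apply KCL at each of the 4 non-ground nodes and solve the resulting linear system.
Node n1: branches {I1, R3, R5, R8, C1, R11, R12, R13, V1} → V_1 = -7.942+0.000j
Node n2: branches {I1, R2, R4, R8, R9} → V_2 = -6.237+0.000j
Node n3: branches {R7, R9, R12} → V_3 = -6.330+0.000j
Node n4: branches {R1, R4, R6, I2, R7, C1, R10, V1} → V_4 = 27.36+0.000j
Source currents: i(V1)=-6.858-0.6536j

27.36+0.000j V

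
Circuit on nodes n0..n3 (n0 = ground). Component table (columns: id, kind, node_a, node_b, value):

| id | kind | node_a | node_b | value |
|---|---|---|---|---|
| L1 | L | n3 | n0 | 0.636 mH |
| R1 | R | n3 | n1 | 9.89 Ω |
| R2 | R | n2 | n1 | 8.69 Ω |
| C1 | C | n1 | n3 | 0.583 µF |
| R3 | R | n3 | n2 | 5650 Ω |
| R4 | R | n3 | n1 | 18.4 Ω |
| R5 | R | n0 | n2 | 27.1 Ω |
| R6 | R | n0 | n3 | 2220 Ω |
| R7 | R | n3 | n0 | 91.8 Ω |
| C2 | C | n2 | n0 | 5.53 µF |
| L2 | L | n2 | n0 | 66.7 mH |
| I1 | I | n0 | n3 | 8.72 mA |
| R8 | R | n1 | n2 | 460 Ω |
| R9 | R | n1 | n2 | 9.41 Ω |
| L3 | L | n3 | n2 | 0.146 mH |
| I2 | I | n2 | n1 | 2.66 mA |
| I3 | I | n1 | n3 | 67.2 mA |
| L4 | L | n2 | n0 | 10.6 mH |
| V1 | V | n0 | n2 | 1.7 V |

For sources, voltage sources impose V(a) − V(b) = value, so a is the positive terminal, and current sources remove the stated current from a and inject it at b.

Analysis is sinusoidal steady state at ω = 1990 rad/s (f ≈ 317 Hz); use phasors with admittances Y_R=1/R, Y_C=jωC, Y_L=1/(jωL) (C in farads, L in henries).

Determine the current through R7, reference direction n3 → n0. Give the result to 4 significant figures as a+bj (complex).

MNA unknowns: 3 node voltages V₁..V_3 plus 1 source current (V1)
L1: Y=0.000-0.7901j on G[3,0]
R1: Y=0.1011+0.000j on G[3,1]
R2: Y=0.1151+0.000j on G[2,1]
C1: Y=0.000+0.001160j on G[1,3]
R3: Y=0.0001770+0.000j on G[3,2]
R4: Y=0.05435+0.000j on G[3,1]
R5: Y=0.03690+0.000j on G[0,2]
R6: Y=0.0004505+0.000j on G[0,3]
R7: Y=0.01089+0.000j on G[3,0]
C2: Y=0.000+0.01100j on G[2,0]
L2: Y=0.000-0.007534j on G[2,0]
I1: z[0]−=0.00872, z[3]+=0.00872
R8: Y=0.002174+0.000j on G[1,2]
R9: Y=0.1063+0.000j on G[1,2]
L3: Y=0.000-3.442j on G[3,2]
I2: z[2]−=0.00266, z[1]+=0.00266
I3: z[1]−=0.0672, z[3]+=0.0672
L4: Y=0.000-0.04741j on G[2,0]
V1: row V0−V2=1.7, i_V1 at 0,2
solve → V1=-1.740+0.004579j, V2=-1.700+0.000j, V3=-1.382+0.008494j
aux → i_V1=-0.08042+1.167j

-0.01506+9.253e-05j A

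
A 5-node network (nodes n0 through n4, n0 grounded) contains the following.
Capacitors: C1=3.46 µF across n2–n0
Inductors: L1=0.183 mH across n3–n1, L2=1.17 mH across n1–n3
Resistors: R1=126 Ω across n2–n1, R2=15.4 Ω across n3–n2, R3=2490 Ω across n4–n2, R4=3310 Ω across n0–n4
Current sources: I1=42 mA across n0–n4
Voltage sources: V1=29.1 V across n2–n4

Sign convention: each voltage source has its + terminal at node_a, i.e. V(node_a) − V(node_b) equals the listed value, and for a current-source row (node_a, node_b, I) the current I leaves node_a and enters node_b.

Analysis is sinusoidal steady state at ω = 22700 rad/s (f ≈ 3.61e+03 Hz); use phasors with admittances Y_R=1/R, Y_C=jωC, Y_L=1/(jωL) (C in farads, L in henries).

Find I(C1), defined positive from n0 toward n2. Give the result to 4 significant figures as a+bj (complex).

-0.05079-0.0001954j A

Element admittances at ω=22700 rad/s:
  Y(C1) = 0.000+0.07854j S between n2,n0
  Y(L1) = 0.000-0.2407j S between n3,n1
  Y(R1) = 0.007937+0.000j S between n2,n1
  Y(R2) = 0.06494+0.000j S between n3,n2
  Y(L2) = 0.000-0.03765j S between n1,n3
  Y(R3) = 0.0004016+0.000j S between n4,n2
  I1: injects 0.042 A into n4 (from n0)
  Y(R4) = 0.0003021+0.000j S between n0,n4
  V1: constraint V(n2)−V(n4) = 29.1
Assemble and solve the 5×5 MNA system:
  V(n1)=0.002487-0.6467j  V(n2)=0.002487-0.6467j  V(n3)=0.002487-0.6467j  V(n4)=-29.10-0.6467j
  i(V1)=-0.06248-0.0001954j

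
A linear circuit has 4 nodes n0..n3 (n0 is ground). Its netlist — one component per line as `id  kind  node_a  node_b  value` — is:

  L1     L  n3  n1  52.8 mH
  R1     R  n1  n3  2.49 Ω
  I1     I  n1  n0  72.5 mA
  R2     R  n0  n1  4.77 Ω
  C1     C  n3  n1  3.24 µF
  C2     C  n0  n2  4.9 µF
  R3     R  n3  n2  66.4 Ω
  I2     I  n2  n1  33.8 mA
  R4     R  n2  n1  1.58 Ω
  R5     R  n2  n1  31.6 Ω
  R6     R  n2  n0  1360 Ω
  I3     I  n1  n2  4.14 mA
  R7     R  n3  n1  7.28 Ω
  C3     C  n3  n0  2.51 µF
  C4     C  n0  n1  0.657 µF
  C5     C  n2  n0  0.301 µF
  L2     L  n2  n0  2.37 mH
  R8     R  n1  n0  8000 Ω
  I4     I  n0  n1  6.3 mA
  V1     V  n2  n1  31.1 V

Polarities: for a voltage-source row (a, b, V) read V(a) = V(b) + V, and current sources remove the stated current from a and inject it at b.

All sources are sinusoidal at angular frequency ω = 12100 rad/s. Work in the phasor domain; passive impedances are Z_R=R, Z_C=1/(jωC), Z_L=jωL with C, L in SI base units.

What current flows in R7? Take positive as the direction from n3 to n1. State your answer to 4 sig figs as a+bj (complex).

Element admittances at ω=12100 rad/s:
  Y(L1) = 0.000-0.001565j S between n3,n1
  Y(R1) = 0.4016+0.000j S between n1,n3
  I1: injects 0.0725 A into n0 (from n1)
  Y(R2) = 0.2096+0.000j S between n0,n1
  Y(C1) = 0.000+0.03920j S between n3,n1
  Y(C2) = 0.000+0.05929j S between n0,n2
  Y(R3) = 0.01506+0.000j S between n3,n2
  I2: injects 0.0338 A into n1 (from n2)
  Y(R4) = 0.6329+0.000j S between n2,n1
  Y(R5) = 0.03165+0.000j S between n2,n1
  Y(R6) = 0.0007353+0.000j S between n2,n0
  I3: injects 0.00414 A into n2 (from n1)
  Y(R7) = 0.1374+0.000j S between n3,n1
  Y(C3) = 0.000+0.03037j S between n3,n0
  Y(C4) = 0.000+0.007950j S between n0,n1
  Y(C5) = 0.000+0.003642j S between n2,n0
  Y(L2) = 0.000-0.03487j S between n2,n0
  Y(R8) = 0.0001250+0.000j S between n1,n0
  I4: injects 0.0063 A into n1 (from n0)
  V1: constraint V(n2)−V(n1) = 31.1
Assemble and solve the 4×4 MNA system:
  V(n1)=-1.599-3.734j  V(n2)=29.50-3.734j  V(n3)=-0.9575-3.725j
  i(V1)=-21.28-0.8249j

0.08816+0.001221j A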